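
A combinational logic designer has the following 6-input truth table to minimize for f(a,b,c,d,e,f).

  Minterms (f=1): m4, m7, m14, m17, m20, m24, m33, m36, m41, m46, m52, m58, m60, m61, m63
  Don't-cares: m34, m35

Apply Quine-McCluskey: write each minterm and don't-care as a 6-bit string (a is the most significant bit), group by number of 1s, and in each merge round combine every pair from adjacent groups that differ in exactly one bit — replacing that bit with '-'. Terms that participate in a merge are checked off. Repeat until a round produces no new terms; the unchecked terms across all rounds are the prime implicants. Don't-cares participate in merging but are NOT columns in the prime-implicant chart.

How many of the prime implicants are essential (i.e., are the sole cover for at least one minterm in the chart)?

8

Round 0: 000100✓ 000111 001110✓ 010001 010100✓ 011000 100001✓ 100010✓ 100011✓ 100100✓ 101001✓ 101110✓ 110100✓ 111010 111100✓ 111101✓ 111111✓
Round 1: -00100✓ -01110 -10100✓ 0-0100✓ 1-0100✓ 10-001 1000-1 10001- 11-100 1111-1 11110-
Round 2: --0100
PIs = {--0100, -01110, 000111, 010001, 011000, 10-001, 1000-1, 10001-, 11-100, 111010, 1111-1, 11110-}
Coverage chart:
  m4: --0100 ←essential
  m7: 000111 ←essential
  m14: -01110 ←essential
  m17: 010001 ←essential
  m20: --0100 ←essential
  m24: 011000 ←essential
  m33: 10-001,1000-1
  m36: --0100 ←essential
  m41: 10-001 ←essential
  m46: -01110 ←essential
  m52: --0100,11-100
  m58: 111010 ←essential
  m60: 11-100,11110-
  m61: 1111-1,11110-
  m63: 1111-1 ←essential
Essential: --0100, -01110, 000111, 010001, 011000, 10-001, 111010, 1111-1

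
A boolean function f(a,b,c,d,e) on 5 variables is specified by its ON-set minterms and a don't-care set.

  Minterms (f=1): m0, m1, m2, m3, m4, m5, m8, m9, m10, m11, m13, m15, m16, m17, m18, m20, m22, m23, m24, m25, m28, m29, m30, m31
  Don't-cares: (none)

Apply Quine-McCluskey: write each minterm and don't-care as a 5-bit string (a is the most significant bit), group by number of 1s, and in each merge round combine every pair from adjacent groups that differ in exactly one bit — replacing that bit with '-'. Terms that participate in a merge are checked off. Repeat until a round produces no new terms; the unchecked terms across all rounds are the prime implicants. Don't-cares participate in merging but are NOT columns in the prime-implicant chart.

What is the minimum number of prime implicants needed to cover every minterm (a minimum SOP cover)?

7

size-2^0 implicants → 00000(✓)  00001(✓)  00010(✓)  00011(✓)  00100(✓)  00101(✓)  01000(✓)  01001(✓)  01010(✓)  01011(✓)  01101(✓)  01111(✓)  10000(✓)  10001(✓)  10010(✓)  10100(✓)  10110(✓)  10111(✓)  11000(✓)  11001(✓)  11100(✓)  11101(✓)  11110(✓)  11111(✓)
size-2^1 implicants → -0000(✓)  -0001(✓)  -0010(✓)  -0100(✓)  -1000(✓)  -1001(✓)  -1101(✓)  -1111(✓)  0-000(✓)  0-001(✓)  0-010(✓)  0-011(✓)  0-101(✓)  00-00(✓)  00-01(✓)  000-0(✓)  000-1(✓)  0000-(✓)  0001-(✓)  0010-(✓)  01-01(✓)  01-11(✓)  010-0(✓)  010-1(✓)  0100-(✓)  0101-(✓)  011-1(✓)  1-000(✓)  1-001(✓)  1-100(✓)  1-110(✓)  1-111(✓)  10-00(✓)  10-10(✓)  100-0(✓)  1000-(✓)  101-0(✓)  1011-(✓)  11-00(✓)  11-01(✓)  1100-(✓)  111-0(✓)  111-1(✓)  1110-(✓)  1111-(✓)
size-2^2 implicants → --000(✓)  --001(✓)  -0-00  -00-0  -000-(✓)  -1-01  -100-(✓)  -11-1  0--01  0-0-0(✓)  0-0-1(✓)  0-00-(✓)  0-01-(✓)  00-0-  000--(✓)  01--1  010--(✓)  1--00  1-00-(✓)  1-1-0  1-11-  10--0  11-0-  111--
size-2^3 implicants → --00-  0-0--
Unchecked terms (primes): --00-, -0-00, -00-0, -1-01, -11-1, 0--01, 0-0--, 00-0-, 01--1, 1--00, 1-1-0, 1-11-, 10--0, 11-0-, 111--
Minterm coverage:
  m0 ⊆ --00-,-0-00,-00-0,0-0--,00-0-
  m1 ⊆ --00-,0--01,0-0--,00-0-
  m2 ⊆ -00-0,0-0--
  m3 ⊆ 0-0-- [E]
  m4 ⊆ -0-00,00-0-
  m5 ⊆ 0--01,00-0-
  m8 ⊆ --00-,0-0--
  m9 ⊆ --00-,-1-01,0--01,0-0--,01--1
  m10 ⊆ 0-0-- [E]
  m11 ⊆ 0-0--,01--1
  m13 ⊆ -1-01,-11-1,0--01,01--1
  m15 ⊆ -11-1,01--1
  m16 ⊆ --00-,-0-00,-00-0,1--00,10--0
  m17 ⊆ --00- [E]
  m18 ⊆ -00-0,10--0
  m20 ⊆ -0-00,1--00,1-1-0,10--0
  m22 ⊆ 1-1-0,1-11-,10--0
  m23 ⊆ 1-11- [E]
  m24 ⊆ --00-,1--00,11-0-
  m25 ⊆ --00-,-1-01,11-0-
  m28 ⊆ 1--00,1-1-0,11-0-,111--
  m29 ⊆ -1-01,-11-1,11-0-,111--
  m30 ⊆ 1-1-0,1-11-,111--
  m31 ⊆ -11-1,1-11-,111--
E = {--00-, 0-0--, 1-11-}
Petrick residual → -00-0, -11-1, 00-0-, 1--00
Cover = c'd' + b'c'e' + bce + a'c' + a'b'd' + ad'e' + acd  |cover|=7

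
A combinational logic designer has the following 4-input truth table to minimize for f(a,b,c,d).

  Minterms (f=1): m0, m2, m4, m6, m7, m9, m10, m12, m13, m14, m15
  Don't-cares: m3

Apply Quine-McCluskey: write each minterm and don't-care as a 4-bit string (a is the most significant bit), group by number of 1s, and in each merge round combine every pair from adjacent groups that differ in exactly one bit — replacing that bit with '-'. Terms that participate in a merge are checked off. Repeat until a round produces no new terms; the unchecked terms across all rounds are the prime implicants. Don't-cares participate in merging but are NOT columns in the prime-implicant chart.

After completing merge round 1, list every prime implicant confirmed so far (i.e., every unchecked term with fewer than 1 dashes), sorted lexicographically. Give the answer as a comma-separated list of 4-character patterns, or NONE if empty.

size-2^0 implicants → 0000(✓)  0010(✓)  0011(✓)  0100(✓)  0110(✓)  0111(✓)  1001(✓)  1010(✓)  1100(✓)  1101(✓)  1110(✓)  1111(✓)
size-2^1 implicants → -010(✓)  -100(✓)  -110(✓)  -111(✓)  0-00(✓)  0-10(✓)  0-11(✓)  00-0(✓)  001-(✓)  01-0(✓)  011-(✓)  1-01  1-10(✓)  11-0(✓)  11-1(✓)  110-(✓)  111-(✓)
size-2^2 implicants → --10  -1-0  -11-  0--0  0-1-  11--
Unchecked terms (primes): --10, -1-0, -11-, 0--0, 0-1-, 1-01, 11--

NONE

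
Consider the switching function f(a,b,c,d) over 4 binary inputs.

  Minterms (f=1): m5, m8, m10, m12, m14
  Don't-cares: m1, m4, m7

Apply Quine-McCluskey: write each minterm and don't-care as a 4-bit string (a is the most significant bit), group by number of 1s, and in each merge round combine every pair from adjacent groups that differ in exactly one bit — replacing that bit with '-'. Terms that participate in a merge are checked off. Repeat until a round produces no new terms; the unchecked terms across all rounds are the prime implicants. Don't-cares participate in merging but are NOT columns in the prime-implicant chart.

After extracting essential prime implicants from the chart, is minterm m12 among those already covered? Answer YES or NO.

Round 0: 0001✓ 0100✓ 0101✓ 0111✓ 1000✓ 1010✓ 1100✓ 1110✓
Round 1: -100 0-01 01-1 010- 1-00✓ 1-10✓ 10-0✓ 11-0✓
Round 2: 1--0
PIs = {-100, 0-01, 01-1, 010-, 1--0}
Coverage chart:
  m5: 0-01,01-1,010-
  m8: 1--0 ←essential
  m10: 1--0 ←essential
  m12: -100,1--0
  m14: 1--0 ←essential
Essential: 1--0

YES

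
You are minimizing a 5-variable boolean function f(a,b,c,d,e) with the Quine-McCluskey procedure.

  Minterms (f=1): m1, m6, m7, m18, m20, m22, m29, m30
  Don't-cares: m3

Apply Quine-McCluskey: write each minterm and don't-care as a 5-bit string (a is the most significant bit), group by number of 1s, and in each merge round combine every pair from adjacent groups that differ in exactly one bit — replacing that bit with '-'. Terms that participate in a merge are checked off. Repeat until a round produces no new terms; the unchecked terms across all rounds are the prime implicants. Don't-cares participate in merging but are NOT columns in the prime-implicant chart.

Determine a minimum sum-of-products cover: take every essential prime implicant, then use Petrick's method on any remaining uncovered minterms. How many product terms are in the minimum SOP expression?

6

Round 0: 00001✓ 00011✓ 00110✓ 00111✓ 10010✓ 10100✓ 10110✓ 11101 11110✓
Round 1: -0110 00-11 000-1 0011- 1-110 10-10 101-0
PIs = {-0110, 00-11, 000-1, 0011-, 1-110, 10-10, 101-0, 11101}
Coverage chart:
  m1: 000-1 ←essential
  m6: -0110,0011-
  m7: 00-11,0011-
  m18: 10-10 ←essential
  m20: 101-0 ←essential
  m22: -0110,1-110,10-10,101-0
  m29: 11101 ←essential
  m30: 1-110 ←essential
Essential: 000-1, 1-110, 10-10, 101-0, 11101
Petrick residual → 0011-
Min cover (6 terms): a'b'c'e + a'b'cd + acde' + ab'de' + ab'ce' + abcd'e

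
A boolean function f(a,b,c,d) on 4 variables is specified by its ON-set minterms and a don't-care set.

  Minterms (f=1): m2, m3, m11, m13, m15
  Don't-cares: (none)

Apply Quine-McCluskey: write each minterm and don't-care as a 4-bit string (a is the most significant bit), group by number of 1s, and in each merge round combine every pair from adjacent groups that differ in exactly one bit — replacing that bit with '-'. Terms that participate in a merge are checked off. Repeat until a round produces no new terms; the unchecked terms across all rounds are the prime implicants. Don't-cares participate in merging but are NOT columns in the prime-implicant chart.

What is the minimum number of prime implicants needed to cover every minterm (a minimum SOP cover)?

3

Round 0: 0010✓ 0011✓ 1011✓ 1101✓ 1111✓
Round 1: -011 001- 1-11 11-1
PIs = {-011, 001-, 1-11, 11-1}
Coverage chart:
  m2: 001- ←essential
  m3: -011,001-
  m11: -011,1-11
  m13: 11-1 ←essential
  m15: 1-11,11-1
Essential: 001-, 11-1
Petrick residual → -011
Min cover (3 terms): b'cd + a'b'c + abd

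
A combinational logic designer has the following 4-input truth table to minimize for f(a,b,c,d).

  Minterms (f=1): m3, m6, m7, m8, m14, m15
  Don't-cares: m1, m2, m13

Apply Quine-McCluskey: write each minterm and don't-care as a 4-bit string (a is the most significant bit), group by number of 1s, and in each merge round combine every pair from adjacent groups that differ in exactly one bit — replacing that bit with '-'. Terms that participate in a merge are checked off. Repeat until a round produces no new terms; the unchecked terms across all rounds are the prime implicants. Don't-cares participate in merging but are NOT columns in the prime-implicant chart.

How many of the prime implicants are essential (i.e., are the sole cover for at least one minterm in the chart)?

[col 0] 0001*, 0010*, 0011*, 0110*, 0111*, 1000, 1101*, 1110*, 1111*
[col 1] -110*, -111*, 0-10*, 0-11*, 00-1, 001-*, 011-*, 11-1, 111-*
[col 2] -11-, 0-1-
Prime implicants: -11-, 0-1-, 00-1, 1000, 11-1
PI chart (minterm → PIs covering it):
  3 | 0-1-,00-1
  6 | -11-,0-1-
  7 | -11-,0-1-
  8 | 1000  (sole → essential)
  14 | -11-  (sole → essential)
  15 | -11-,11-1
Essential prime implicants: -11-, 1000

2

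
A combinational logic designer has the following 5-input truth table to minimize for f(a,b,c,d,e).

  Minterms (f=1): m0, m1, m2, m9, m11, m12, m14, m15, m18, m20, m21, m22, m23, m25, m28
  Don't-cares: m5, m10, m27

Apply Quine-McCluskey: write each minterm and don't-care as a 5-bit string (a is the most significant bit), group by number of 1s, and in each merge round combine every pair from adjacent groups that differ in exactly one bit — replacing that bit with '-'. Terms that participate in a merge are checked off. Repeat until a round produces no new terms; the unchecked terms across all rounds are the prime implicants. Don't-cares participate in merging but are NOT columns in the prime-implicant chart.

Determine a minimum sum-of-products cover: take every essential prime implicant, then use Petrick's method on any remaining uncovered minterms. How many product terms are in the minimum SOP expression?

[col 0] 00000*, 00001*, 00010*, 00101*, 01001*, 01010*, 01011*, 01100*, 01110*, 01111*, 10010*, 10100*, 10101*, 10110*, 10111*, 11001*, 11011*, 11100*
[col 1] -0010, -0101, -1001*, -1011*, -1100, 0-001, 0-010, 00-01, 000-0, 0000-, 01-10*, 01-11*, 010-1*, 0101-*, 011-0, 0111-*, 1-100, 10-10, 101-0*, 101-1*, 1010-*, 1011-*, 110-1*
[col 2] -10-1, 01-1-, 101--
Prime implicants: -0010, -0101, -10-1, -1100, 0-001, 0-010, 00-01, 000-0, 0000-, 01-1-, 011-0, 1-100, 10-10, 101--
PI chart (minterm → PIs covering it):
  0 | 000-0,0000-
  1 | 0-001,00-01,0000-
  2 | -0010,0-010,000-0
  9 | -10-1,0-001
  11 | -10-1,01-1-
  12 | -1100,011-0
  14 | 01-1-,011-0
  15 | 01-1-  (sole → essential)
  18 | -0010,10-10
  20 | 1-100,101--
  21 | -0101,101--
  22 | 10-10,101--
  23 | 101--  (sole → essential)
  25 | -10-1  (sole → essential)
  28 | -1100,1-100
Essential prime implicants: -10-1, 01-1-, 101--
Petrick residual → -0010, -1100, 0000-
Minimum SOP uses 6 PIs: b'c'de' + bc'e + bcd'e' + a'b'c'd' + a'bd + ab'c

6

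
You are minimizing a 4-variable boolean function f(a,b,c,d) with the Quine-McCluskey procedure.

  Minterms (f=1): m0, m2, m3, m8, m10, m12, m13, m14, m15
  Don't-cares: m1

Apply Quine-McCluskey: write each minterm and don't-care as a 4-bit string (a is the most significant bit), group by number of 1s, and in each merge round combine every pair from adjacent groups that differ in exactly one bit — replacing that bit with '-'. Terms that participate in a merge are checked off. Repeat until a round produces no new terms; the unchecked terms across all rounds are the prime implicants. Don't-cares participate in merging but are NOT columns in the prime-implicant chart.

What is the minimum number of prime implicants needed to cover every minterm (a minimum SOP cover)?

3

Round 0: 0000✓ 0001✓ 0010✓ 0011✓ 1000✓ 1010✓ 1100✓ 1101✓ 1110✓ 1111✓
Round 1: -000✓ -010✓ 00-0✓ 00-1✓ 000-✓ 001-✓ 1-00✓ 1-10✓ 10-0✓ 11-0✓ 11-1✓ 110-✓ 111-✓
Round 2: -0-0 00-- 1--0 11--
PIs = {-0-0, 00--, 1--0, 11--}
Coverage chart:
  m0: -0-0,00--
  m2: -0-0,00--
  m3: 00-- ←essential
  m8: -0-0,1--0
  m10: -0-0,1--0
  m12: 1--0,11--
  m13: 11-- ←essential
  m14: 1--0,11--
  m15: 11-- ←essential
Essential: 00--, 11--
Petrick residual → -0-0
Min cover (3 terms): b'd' + a'b' + ab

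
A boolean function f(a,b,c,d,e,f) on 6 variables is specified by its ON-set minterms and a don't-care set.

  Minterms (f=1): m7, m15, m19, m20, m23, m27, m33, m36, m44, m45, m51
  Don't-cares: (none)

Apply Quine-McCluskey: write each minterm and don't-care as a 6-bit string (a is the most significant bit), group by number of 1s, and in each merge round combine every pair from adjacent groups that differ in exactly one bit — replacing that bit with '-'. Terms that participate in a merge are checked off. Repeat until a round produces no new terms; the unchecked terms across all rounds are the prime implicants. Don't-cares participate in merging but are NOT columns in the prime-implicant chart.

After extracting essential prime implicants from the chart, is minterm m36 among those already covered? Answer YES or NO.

Round 0: 000111✓ 001111✓ 010011✓ 010100 010111✓ 011011✓ 100001 100100✓ 101100✓ 101101✓ 110011✓
Round 1: -10011 0-0111 00-111 01-011 010-11 10-100 10110-
PIs = {-10011, 0-0111, 00-111, 01-011, 010-11, 010100, 10-100, 100001, 10110-}
Coverage chart:
  m7: 0-0111,00-111
  m15: 00-111 ←essential
  m19: -10011,01-011,010-11
  m20: 010100 ←essential
  m23: 0-0111,010-11
  m27: 01-011 ←essential
  m33: 100001 ←essential
  m36: 10-100 ←essential
  m44: 10-100,10110-
  m45: 10110- ←essential
  m51: -10011 ←essential
Essential: -10011, 00-111, 01-011, 010100, 10-100, 100001, 10110-

YES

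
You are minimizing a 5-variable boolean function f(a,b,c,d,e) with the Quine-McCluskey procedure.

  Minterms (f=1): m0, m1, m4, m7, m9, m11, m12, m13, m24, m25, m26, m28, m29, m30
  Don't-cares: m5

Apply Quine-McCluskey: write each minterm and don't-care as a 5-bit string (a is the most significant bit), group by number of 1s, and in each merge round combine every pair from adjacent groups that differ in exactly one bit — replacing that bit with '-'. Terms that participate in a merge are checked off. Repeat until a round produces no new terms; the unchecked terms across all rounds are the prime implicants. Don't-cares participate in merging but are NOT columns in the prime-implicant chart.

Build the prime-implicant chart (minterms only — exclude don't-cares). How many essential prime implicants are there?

Round 0: 00000✓ 00001✓ 00100✓ 00101✓ 00111✓ 01001✓ 01011✓ 01100✓ 01101✓ 11000✓ 11001✓ 11010✓ 11100✓ 11101✓ 11110✓
Round 1: -1001✓ -1100✓ -1101✓ 0-001✓ 0-100✓ 0-101✓ 00-00✓ 00-01✓ 0000-✓ 001-1 0010-✓ 01-01✓ 010-1 0110-✓ 11-00✓ 11-01✓ 11-10✓ 110-0✓ 1100-✓ 111-0✓ 1110-✓
Round 2: -1-01 -110- 0--01 0-10- 00-0- 11--0 11-0-
PIs = {-1-01, -110-, 0--01, 0-10-, 00-0-, 001-1, 010-1, 11--0, 11-0-}
Coverage chart:
  m0: 00-0- ←essential
  m1: 0--01,00-0-
  m4: 0-10-,00-0-
  m7: 001-1 ←essential
  m9: -1-01,0--01,010-1
  m11: 010-1 ←essential
  m12: -110-,0-10-
  m13: -1-01,-110-,0--01,0-10-
  m24: 11--0,11-0-
  m25: -1-01,11-0-
  m26: 11--0 ←essential
  m28: -110-,11--0,11-0-
  m29: -1-01,-110-,11-0-
  m30: 11--0 ←essential
Essential: 00-0-, 001-1, 010-1, 11--0

4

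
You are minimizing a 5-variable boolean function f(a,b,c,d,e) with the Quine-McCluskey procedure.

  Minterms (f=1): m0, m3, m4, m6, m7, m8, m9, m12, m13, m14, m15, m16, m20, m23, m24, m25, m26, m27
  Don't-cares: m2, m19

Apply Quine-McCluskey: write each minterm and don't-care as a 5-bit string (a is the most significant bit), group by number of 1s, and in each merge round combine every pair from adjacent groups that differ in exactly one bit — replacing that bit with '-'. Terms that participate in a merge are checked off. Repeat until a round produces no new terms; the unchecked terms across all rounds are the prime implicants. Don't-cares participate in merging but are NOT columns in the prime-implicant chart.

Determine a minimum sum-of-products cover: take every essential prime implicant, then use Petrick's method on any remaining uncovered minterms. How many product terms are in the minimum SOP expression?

size-2^0 implicants → 00000(✓)  00010(✓)  00011(✓)  00100(✓)  00110(✓)  00111(✓)  01000(✓)  01001(✓)  01100(✓)  01101(✓)  01110(✓)  01111(✓)  10000(✓)  10011(✓)  10100(✓)  10111(✓)  11000(✓)  11001(✓)  11010(✓)  11011(✓)
size-2^1 implicants → -0000(✓)  -0011(✓)  -0100(✓)  -0111(✓)  -1000(✓)  -1001(✓)  0-000(✓)  0-100(✓)  0-110(✓)  0-111(✓)  00-00(✓)  00-10(✓)  00-11(✓)  000-0(✓)  0001-(✓)  001-0(✓)  0011-(✓)  01-00(✓)  01-01(✓)  0100-(✓)  011-0(✓)  011-1(✓)  0110-(✓)  0111-(✓)  1-000(✓)  1-011  10-00(✓)  10-11(✓)  110-0(✓)  110-1(✓)  1100-(✓)  1101-(✓)
size-2^2 implicants → --000  -0-00  -0-11  -100-  0--00  0-1-0  0-11-  00--0  00-1-  01-0-  011--  110--
Unchecked terms (primes): --000, -0-00, -0-11, -100-, 0--00, 0-1-0, 0-11-, 00--0, 00-1-, 01-0-, 011--, 1-011, 110--
Minterm coverage:
  m0 ⊆ --000,-0-00,0--00,00--0
  m3 ⊆ -0-11,00-1-
  m4 ⊆ -0-00,0--00,0-1-0,00--0
  m6 ⊆ 0-1-0,0-11-,00--0,00-1-
  m7 ⊆ -0-11,0-11-,00-1-
  m8 ⊆ --000,-100-,0--00,01-0-
  m9 ⊆ -100-,01-0-
  m12 ⊆ 0--00,0-1-0,01-0-,011--
  m13 ⊆ 01-0-,011--
  m14 ⊆ 0-1-0,0-11-,011--
  m15 ⊆ 0-11-,011--
  m16 ⊆ --000,-0-00
  m20 ⊆ -0-00 [E]
  m23 ⊆ -0-11 [E]
  m24 ⊆ --000,-100-,110--
  m25 ⊆ -100-,110--
  m26 ⊆ 110-- [E]
  m27 ⊆ 1-011,110--
E = {-0-00, -0-11, 110--}
Petrick residual → 0-11-, 01-0-
Cover = b'd'e' + b'de + a'cd + a'bd' + abc'  |cover|=5

5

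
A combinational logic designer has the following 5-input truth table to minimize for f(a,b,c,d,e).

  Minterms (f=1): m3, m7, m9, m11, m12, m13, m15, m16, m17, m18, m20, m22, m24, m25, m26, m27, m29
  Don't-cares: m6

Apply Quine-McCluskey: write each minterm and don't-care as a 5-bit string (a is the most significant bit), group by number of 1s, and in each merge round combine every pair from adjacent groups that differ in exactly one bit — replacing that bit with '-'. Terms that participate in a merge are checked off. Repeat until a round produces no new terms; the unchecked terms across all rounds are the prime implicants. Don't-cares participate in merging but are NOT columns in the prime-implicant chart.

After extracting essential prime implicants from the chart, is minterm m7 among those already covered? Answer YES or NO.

size-2^0 implicants → 00011(✓)  00110(✓)  00111(✓)  01001(✓)  01011(✓)  01100(✓)  01101(✓)  01111(✓)  10000(✓)  10001(✓)  10010(✓)  10100(✓)  10110(✓)  11000(✓)  11001(✓)  11010(✓)  11011(✓)  11101(✓)
size-2^1 implicants → -0110  -1001(✓)  -1011(✓)  -1101(✓)  0-011(✓)  0-111(✓)  00-11(✓)  0011-  01-01(✓)  01-11(✓)  010-1(✓)  011-1(✓)  0110-  1-000(✓)  1-001(✓)  1-010(✓)  10-00(✓)  10-10(✓)  100-0(✓)  1000-(✓)  101-0(✓)  11-01(✓)  110-0(✓)  110-1(✓)  1100-(✓)  1101-(✓)
size-2^2 implicants → -1-01  -10-1  0--11  01--1  1-0-0  1-00-  10--0  110--
Unchecked terms (primes): -0110, -1-01, -10-1, 0--11, 0011-, 01--1, 0110-, 1-0-0, 1-00-, 10--0, 110--
Minterm coverage:
  m3 ⊆ 0--11 [E]
  m7 ⊆ 0--11,0011-
  m9 ⊆ -1-01,-10-1,01--1
  m11 ⊆ -10-1,0--11,01--1
  m12 ⊆ 0110- [E]
  m13 ⊆ -1-01,01--1,0110-
  m15 ⊆ 0--11,01--1
  m16 ⊆ 1-0-0,1-00-,10--0
  m17 ⊆ 1-00- [E]
  m18 ⊆ 1-0-0,10--0
  m20 ⊆ 10--0 [E]
  m22 ⊆ -0110,10--0
  m24 ⊆ 1-0-0,1-00-,110--
  m25 ⊆ -1-01,-10-1,1-00-,110--
  m26 ⊆ 1-0-0,110--
  m27 ⊆ -10-1,110--
  m29 ⊆ -1-01 [E]
E = {-1-01, 0--11, 0110-, 1-00-, 10--0}

YES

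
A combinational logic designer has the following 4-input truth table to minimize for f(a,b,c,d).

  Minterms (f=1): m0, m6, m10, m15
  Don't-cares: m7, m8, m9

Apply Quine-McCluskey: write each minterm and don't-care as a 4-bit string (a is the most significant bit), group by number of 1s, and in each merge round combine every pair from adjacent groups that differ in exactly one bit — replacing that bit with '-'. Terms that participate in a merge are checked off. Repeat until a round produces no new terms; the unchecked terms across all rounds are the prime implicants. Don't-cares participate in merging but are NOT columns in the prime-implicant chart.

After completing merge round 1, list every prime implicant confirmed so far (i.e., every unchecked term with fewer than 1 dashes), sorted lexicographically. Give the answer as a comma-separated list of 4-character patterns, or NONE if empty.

NONE

[col 0] 0000*, 0110*, 0111*, 1000*, 1001*, 1010*, 1111*
[col 1] -000, -111, 011-, 10-0, 100-
Prime implicants: -000, -111, 011-, 10-0, 100-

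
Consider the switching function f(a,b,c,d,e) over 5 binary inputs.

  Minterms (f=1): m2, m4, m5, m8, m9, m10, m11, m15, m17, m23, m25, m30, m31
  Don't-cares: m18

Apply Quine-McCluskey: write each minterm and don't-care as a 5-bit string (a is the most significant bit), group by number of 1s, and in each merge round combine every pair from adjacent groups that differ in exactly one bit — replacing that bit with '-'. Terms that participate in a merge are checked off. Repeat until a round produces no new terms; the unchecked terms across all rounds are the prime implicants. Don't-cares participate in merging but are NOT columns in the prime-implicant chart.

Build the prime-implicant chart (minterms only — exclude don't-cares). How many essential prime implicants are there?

Round 0: 00010✓ 00100✓ 00101✓ 01000✓ 01001✓ 01010✓ 01011✓ 01111✓ 10001✓ 10010✓ 10111✓ 11001✓ 11110✓ 11111✓
Round 1: -0010 -1001 -1111 0-010 0010- 01-11 010-0✓ 010-1✓ 0100-✓ 0101-✓ 1-001 1-111 1111-
Round 2: 010--
PIs = {-0010, -1001, -1111, 0-010, 0010-, 01-11, 010--, 1-001, 1-111, 1111-}
Coverage chart:
  m2: -0010,0-010
  m4: 0010- ←essential
  m5: 0010- ←essential
  m8: 010-- ←essential
  m9: -1001,010--
  m10: 0-010,010--
  m11: 01-11,010--
  m15: -1111,01-11
  m17: 1-001 ←essential
  m23: 1-111 ←essential
  m25: -1001,1-001
  m30: 1111- ←essential
  m31: -1111,1-111,1111-
Essential: 0010-, 010--, 1-001, 1-111, 1111-

5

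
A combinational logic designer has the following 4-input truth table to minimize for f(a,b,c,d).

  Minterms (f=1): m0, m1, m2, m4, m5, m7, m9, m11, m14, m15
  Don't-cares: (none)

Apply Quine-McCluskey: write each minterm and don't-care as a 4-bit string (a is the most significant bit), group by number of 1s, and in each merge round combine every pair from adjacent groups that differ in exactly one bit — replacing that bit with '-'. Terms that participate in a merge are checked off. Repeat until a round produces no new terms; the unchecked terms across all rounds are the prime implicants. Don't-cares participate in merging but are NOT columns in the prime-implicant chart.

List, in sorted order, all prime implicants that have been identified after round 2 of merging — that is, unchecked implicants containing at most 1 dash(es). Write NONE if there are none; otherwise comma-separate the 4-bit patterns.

-001, -111, 00-0, 01-1, 1-11, 10-1, 111-

size-2^0 implicants → 0000(✓)  0001(✓)  0010(✓)  0100(✓)  0101(✓)  0111(✓)  1001(✓)  1011(✓)  1110(✓)  1111(✓)
size-2^1 implicants → -001  -111  0-00(✓)  0-01(✓)  00-0  000-(✓)  01-1  010-(✓)  1-11  10-1  111-
size-2^2 implicants → 0-0-
Unchecked terms (primes): -001, -111, 0-0-, 00-0, 01-1, 1-11, 10-1, 111-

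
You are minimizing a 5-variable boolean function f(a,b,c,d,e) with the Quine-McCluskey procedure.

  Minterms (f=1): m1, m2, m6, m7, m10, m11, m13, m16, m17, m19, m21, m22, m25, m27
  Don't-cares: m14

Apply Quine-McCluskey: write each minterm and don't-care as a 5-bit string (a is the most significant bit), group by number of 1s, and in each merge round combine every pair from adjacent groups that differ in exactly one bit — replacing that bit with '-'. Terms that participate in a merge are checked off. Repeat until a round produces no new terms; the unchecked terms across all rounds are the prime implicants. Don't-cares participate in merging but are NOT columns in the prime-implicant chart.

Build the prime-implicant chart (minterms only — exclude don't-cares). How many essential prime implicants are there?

[col 0] 00001*, 00010*, 00110*, 00111*, 01010*, 01011*, 01101, 01110*, 10000*, 10001*, 10011*, 10101*, 10110*, 11001*, 11011*
[col 1] -0001, -0110, -1011, 0-010*, 0-110*, 00-10*, 0011-, 01-10*, 0101-, 1-001*, 1-011*, 10-01, 100-1*, 1000-, 110-1*
[col 2] 0--10, 1-0-1
Prime implicants: -0001, -0110, -1011, 0--10, 0011-, 0101-, 01101, 1-0-1, 10-01, 1000-
PI chart (minterm → PIs covering it):
  1 | -0001  (sole → essential)
  2 | 0--10  (sole → essential)
  6 | -0110,0--10,0011-
  7 | 0011-  (sole → essential)
  10 | 0--10,0101-
  11 | -1011,0101-
  13 | 01101  (sole → essential)
  16 | 1000-  (sole → essential)
  17 | -0001,1-0-1,10-01,1000-
  19 | 1-0-1  (sole → essential)
  21 | 10-01  (sole → essential)
  22 | -0110  (sole → essential)
  25 | 1-0-1  (sole → essential)
  27 | -1011,1-0-1
Essential prime implicants: -0001, -0110, 0--10, 0011-, 01101, 1-0-1, 10-01, 1000-

8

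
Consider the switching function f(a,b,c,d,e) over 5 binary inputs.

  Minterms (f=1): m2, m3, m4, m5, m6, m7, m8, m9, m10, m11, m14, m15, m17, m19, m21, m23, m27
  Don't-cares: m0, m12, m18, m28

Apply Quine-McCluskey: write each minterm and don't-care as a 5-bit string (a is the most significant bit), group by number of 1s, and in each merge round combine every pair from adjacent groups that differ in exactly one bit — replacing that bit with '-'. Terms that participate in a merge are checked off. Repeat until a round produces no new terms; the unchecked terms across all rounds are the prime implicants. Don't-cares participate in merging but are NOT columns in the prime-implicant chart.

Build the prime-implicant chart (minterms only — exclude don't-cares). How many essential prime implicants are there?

4

[col 0] 00000*, 00010*, 00011*, 00100*, 00101*, 00110*, 00111*, 01000*, 01001*, 01010*, 01011*, 01100*, 01110*, 01111*, 10001*, 10010*, 10011*, 10101*, 10111*, 11011*, 11100*
[col 1] -0010*, -0011*, -0101*, -0111*, -1011*, -1100, 0-000*, 0-010*, 0-011*, 0-100*, 0-110*, 0-111*, 00-00*, 00-10*, 00-11*, 000-0*, 0001-*, 001-0*, 001-1*, 0010-*, 0011-*, 01-00*, 01-10*, 01-11*, 010-0*, 010-1*, 0100-*, 0101-*, 011-0*, 0111-*, 1-011*, 10-01*, 10-11*, 100-1*, 1001-*, 101-1*
[col 2] --011, -0-11, -001-, -01-1, 0--00*, 0--10*, 0--11*, 0-0-0*, 0-01-*, 0-1-0*, 0-11-*, 00--0*, 00-1-*, 001--, 01--0*, 01-1-*, 010--, 10--1
[col 3] 0---0, 0--1-
Prime implicants: --011, -0-11, -001-, -01-1, -1100, 0---0, 0--1-, 001--, 010--, 10--1
PI chart (minterm → PIs covering it):
  2 | -001-,0---0,0--1-
  3 | --011,-0-11,-001-,0--1-
  4 | 0---0,001--
  5 | -01-1,001--
  6 | 0---0,0--1-,001--
  7 | -0-11,-01-1,0--1-,001--
  8 | 0---0,010--
  9 | 010--  (sole → essential)
  10 | 0---0,0--1-,010--
  11 | --011,0--1-,010--
  14 | 0---0,0--1-
  15 | 0--1-  (sole → essential)
  17 | 10--1  (sole → essential)
  19 | --011,-0-11,-001-,10--1
  21 | -01-1,10--1
  23 | -0-11,-01-1,10--1
  27 | --011  (sole → essential)
Essential prime implicants: --011, 0--1-, 010--, 10--1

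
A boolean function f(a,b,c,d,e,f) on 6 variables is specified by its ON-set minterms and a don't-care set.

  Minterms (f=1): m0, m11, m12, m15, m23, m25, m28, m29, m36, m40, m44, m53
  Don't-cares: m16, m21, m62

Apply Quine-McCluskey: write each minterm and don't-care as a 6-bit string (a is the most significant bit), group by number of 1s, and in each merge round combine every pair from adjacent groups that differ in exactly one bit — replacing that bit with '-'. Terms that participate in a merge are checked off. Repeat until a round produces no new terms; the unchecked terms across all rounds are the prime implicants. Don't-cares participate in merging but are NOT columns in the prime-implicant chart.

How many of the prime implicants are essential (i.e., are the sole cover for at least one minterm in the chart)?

[col 0] 000000*, 001011*, 001100*, 001111*, 010000*, 010101*, 010111*, 011001*, 011100*, 011101*, 100100*, 101000*, 101100*, 110101*, 111110
[col 1] -01100, -10101, 0-0000, 0-1100, 001-11, 01-101, 0101-1, 011-01, 01110-, 10-100, 101-00
Prime implicants: -01100, -10101, 0-0000, 0-1100, 001-11, 01-101, 0101-1, 011-01, 01110-, 10-100, 101-00, 111110
PI chart (minterm → PIs covering it):
  0 | 0-0000  (sole → essential)
  11 | 001-11  (sole → essential)
  12 | -01100,0-1100
  15 | 001-11  (sole → essential)
  23 | 0101-1  (sole → essential)
  25 | 011-01  (sole → essential)
  28 | 0-1100,01110-
  29 | 01-101,011-01,01110-
  36 | 10-100  (sole → essential)
  40 | 101-00  (sole → essential)
  44 | -01100,10-100,101-00
  53 | -10101  (sole → essential)
Essential prime implicants: -10101, 0-0000, 001-11, 0101-1, 011-01, 10-100, 101-00

7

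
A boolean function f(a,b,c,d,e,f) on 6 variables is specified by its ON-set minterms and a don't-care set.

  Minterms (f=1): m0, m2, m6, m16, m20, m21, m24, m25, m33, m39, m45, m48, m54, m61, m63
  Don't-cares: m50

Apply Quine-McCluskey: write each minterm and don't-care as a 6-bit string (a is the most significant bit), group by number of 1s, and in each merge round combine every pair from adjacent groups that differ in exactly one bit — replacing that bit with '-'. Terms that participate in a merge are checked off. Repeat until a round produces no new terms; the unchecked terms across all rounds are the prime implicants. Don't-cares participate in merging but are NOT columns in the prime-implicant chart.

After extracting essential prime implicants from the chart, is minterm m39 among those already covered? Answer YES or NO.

YES

[col 0] 000000*, 000010*, 000110*, 010000*, 010100*, 010101*, 011000*, 011001*, 100001, 100111, 101101*, 110000*, 110010*, 110110*, 111101*, 111111*
[col 1] -10000, 0-0000, 000-10, 0000-0, 01-000, 010-00, 01010-, 01100-, 1-1101, 110-10, 1100-0, 1111-1
Prime implicants: -10000, 0-0000, 000-10, 0000-0, 01-000, 010-00, 01010-, 01100-, 1-1101, 100001, 100111, 110-10, 1100-0, 1111-1
PI chart (minterm → PIs covering it):
  0 | 0-0000,0000-0
  2 | 000-10,0000-0
  6 | 000-10  (sole → essential)
  16 | -10000,0-0000,01-000,010-00
  20 | 010-00,01010-
  21 | 01010-  (sole → essential)
  24 | 01-000,01100-
  25 | 01100-  (sole → essential)
  33 | 100001  (sole → essential)
  39 | 100111  (sole → essential)
  45 | 1-1101  (sole → essential)
  48 | -10000,1100-0
  54 | 110-10  (sole → essential)
  61 | 1-1101,1111-1
  63 | 1111-1  (sole → essential)
Essential prime implicants: 000-10, 01010-, 01100-, 1-1101, 100001, 100111, 110-10, 1111-1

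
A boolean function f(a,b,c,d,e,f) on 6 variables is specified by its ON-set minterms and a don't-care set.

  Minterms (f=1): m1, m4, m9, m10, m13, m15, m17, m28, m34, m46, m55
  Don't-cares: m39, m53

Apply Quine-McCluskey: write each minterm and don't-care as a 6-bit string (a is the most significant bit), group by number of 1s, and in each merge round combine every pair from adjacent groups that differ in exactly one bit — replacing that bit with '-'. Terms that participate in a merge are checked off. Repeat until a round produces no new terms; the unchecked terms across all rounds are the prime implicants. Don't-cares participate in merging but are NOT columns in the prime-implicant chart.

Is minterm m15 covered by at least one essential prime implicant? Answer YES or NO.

YES

[col 0] 000001*, 000100, 001001*, 001010, 001101*, 001111*, 010001*, 011100, 100010, 100111*, 101110, 110101*, 110111*
[col 1] 0-0001, 00-001, 001-01, 0011-1, 1-0111, 1101-1
Prime implicants: 0-0001, 00-001, 000100, 001-01, 001010, 0011-1, 011100, 1-0111, 100010, 101110, 1101-1
PI chart (minterm → PIs covering it):
  1 | 0-0001,00-001
  4 | 000100  (sole → essential)
  9 | 00-001,001-01
  10 | 001010  (sole → essential)
  13 | 001-01,0011-1
  15 | 0011-1  (sole → essential)
  17 | 0-0001  (sole → essential)
  28 | 011100  (sole → essential)
  34 | 100010  (sole → essential)
  46 | 101110  (sole → essential)
  55 | 1-0111,1101-1
Essential prime implicants: 0-0001, 000100, 001010, 0011-1, 011100, 100010, 101110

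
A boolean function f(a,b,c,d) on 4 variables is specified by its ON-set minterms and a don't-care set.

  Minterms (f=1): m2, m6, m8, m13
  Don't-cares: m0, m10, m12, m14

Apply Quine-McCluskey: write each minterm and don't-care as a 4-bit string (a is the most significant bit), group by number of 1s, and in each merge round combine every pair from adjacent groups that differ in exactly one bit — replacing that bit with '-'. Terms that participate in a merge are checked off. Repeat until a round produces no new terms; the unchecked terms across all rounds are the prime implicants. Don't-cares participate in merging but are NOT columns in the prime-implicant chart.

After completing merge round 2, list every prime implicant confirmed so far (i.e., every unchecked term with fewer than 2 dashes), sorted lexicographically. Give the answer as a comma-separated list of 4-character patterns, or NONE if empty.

[col 0] 0000*, 0010*, 0110*, 1000*, 1010*, 1100*, 1101*, 1110*
[col 1] -000*, -010*, -110*, 0-10*, 00-0*, 1-00*, 1-10*, 10-0*, 11-0*, 110-
[col 2] --10, -0-0, 1--0
Prime implicants: --10, -0-0, 1--0, 110-

110-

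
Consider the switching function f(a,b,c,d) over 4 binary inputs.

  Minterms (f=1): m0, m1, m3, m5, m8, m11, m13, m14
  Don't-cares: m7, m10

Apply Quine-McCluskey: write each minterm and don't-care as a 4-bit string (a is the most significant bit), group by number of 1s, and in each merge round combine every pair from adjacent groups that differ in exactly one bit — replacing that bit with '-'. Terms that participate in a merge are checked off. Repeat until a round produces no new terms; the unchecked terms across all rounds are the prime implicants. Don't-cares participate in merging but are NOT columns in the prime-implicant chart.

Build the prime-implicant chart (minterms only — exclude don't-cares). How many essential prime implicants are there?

[col 0] 0000*, 0001*, 0011*, 0101*, 0111*, 1000*, 1010*, 1011*, 1101*, 1110*
[col 1] -000, -011, -101, 0-01*, 0-11*, 00-1*, 000-, 01-1*, 1-10, 10-0, 101-
[col 2] 0--1
Prime implicants: -000, -011, -101, 0--1, 000-, 1-10, 10-0, 101-
PI chart (minterm → PIs covering it):
  0 | -000,000-
  1 | 0--1,000-
  3 | -011,0--1
  5 | -101,0--1
  8 | -000,10-0
  11 | -011,101-
  13 | -101  (sole → essential)
  14 | 1-10  (sole → essential)
Essential prime implicants: -101, 1-10

2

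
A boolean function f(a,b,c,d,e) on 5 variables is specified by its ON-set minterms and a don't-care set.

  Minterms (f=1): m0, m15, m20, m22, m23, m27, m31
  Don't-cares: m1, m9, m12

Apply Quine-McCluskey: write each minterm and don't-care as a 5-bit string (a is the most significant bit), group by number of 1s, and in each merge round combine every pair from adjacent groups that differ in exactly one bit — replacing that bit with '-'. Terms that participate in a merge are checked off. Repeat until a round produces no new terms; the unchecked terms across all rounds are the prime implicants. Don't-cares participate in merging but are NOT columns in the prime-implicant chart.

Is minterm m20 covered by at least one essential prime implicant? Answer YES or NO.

YES

size-2^0 implicants → 00000(✓)  00001(✓)  01001(✓)  01100  01111(✓)  10100(✓)  10110(✓)  10111(✓)  11011(✓)  11111(✓)
size-2^1 implicants → -1111  0-001  0000-  1-111  101-0  1011-  11-11
Unchecked terms (primes): -1111, 0-001, 0000-, 01100, 1-111, 101-0, 1011-, 11-11
Minterm coverage:
  m0 ⊆ 0000- [E]
  m15 ⊆ -1111 [E]
  m20 ⊆ 101-0 [E]
  m22 ⊆ 101-0,1011-
  m23 ⊆ 1-111,1011-
  m27 ⊆ 11-11 [E]
  m31 ⊆ -1111,1-111,11-11
E = {-1111, 0000-, 101-0, 11-11}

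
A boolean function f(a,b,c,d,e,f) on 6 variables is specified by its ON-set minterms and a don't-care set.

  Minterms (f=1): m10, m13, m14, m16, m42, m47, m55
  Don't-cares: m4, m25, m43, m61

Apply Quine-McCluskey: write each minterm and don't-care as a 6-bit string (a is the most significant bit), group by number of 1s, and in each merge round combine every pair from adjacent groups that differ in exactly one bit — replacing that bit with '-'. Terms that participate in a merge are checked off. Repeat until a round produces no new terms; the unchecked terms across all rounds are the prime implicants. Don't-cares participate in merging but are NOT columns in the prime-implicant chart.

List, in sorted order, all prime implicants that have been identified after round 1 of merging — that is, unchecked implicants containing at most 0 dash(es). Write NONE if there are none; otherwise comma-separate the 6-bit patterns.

size-2^0 implicants → 000100  001010(✓)  001101  001110(✓)  010000  011001  101010(✓)  101011(✓)  101111(✓)  110111  111101
size-2^1 implicants → -01010  001-10  101-11  10101-
Unchecked terms (primes): -01010, 000100, 001-10, 001101, 010000, 011001, 101-11, 10101-, 110111, 111101

000100, 001101, 010000, 011001, 110111, 111101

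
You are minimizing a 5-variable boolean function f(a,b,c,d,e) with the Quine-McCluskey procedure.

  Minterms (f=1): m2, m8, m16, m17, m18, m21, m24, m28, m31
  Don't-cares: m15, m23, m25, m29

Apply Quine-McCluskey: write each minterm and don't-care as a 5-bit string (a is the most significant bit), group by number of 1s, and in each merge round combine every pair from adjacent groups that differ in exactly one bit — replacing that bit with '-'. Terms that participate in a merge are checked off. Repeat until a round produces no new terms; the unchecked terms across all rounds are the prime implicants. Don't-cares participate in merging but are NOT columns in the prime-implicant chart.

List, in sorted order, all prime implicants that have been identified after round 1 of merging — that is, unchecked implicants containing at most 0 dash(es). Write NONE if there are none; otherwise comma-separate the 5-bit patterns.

[col 0] 00010*, 01000*, 01111*, 10000*, 10001*, 10010*, 10101*, 10111*, 11000*, 11001*, 11100*, 11101*, 11111*
[col 1] -0010, -1000, -1111, 1-000*, 1-001*, 1-101*, 1-111*, 10-01*, 100-0, 1000-*, 101-1*, 11-00*, 11-01*, 1100-*, 111-1*, 1110-*
[col 2] 1--01, 1-00-, 1-1-1, 11-0-
Prime implicants: -0010, -1000, -1111, 1--01, 1-00-, 1-1-1, 100-0, 11-0-

NONE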